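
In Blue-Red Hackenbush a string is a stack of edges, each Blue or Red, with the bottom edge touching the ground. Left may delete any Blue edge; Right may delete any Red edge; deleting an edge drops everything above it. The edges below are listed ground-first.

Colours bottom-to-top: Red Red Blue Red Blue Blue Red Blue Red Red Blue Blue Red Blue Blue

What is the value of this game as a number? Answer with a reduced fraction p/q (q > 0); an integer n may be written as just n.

-13001/8192

step 1: add Red to get R; options L={ none } R={ 0 } gives -1
step 2: add Red to get RR; options L={ none } R={ -1 0 } gives -2
step 3: add Blue to get RRB; options L={ -2 } R={ -1 0 } gives -3/2
step 4: add Red to get RRBR; options L={ -2 } R={ -3/2 -1 0 } gives -7/4
step 5: add Blue to get RRBRB; options L={ -2 -7/4 } R={ -3/2 -1 0 } gives -13/8
step 6: add Blue to get RRBRBB; options L={ -2 -7/4 -13/8 } R={ -3/2 -1 0 } gives -25/16
step 7: add Red to get RRBRBBR; options L={ -2 -7/4 -13/8 } R={ -25/16 -3/2 -1 0 } gives -51/32
step 8: add Blue to get RRBRBBRB; options L={ -2 -7/4 -13/8 -51/32 } R={ -25/16 -3/2 -1 0 } gives -101/64
step 9: add Red to get RRBRBBRBR; options L={ -2 -7/4 -13/8 -51/32 } R={ -101/64 -25/16 -3/2 -1 0 } gives -203/128
step 10: add Red to get RRBRBBRBRR; options L={ -2 -7/4 -13/8 -51/32 } R={ -203/128 -101/64 -25/16 -3/2 -1 0 } gives -407/256
step 11: add Blue to get RRBRBBRBRRB; options L={ -2 -7/4 -13/8 -51/32 -407/256 } R={ -203/128 -101/64 -25/16 -3/2 -1 0 } gives -813/512
step 12: add Blue to get RRBRBBRBRRBB; options L={ -2 -7/4 -13/8 -51/32 -407/256 -813/512 } R={ -203/128 -101/64 -25/16 -3/2 -1 0 } gives -1625/1024
step 13: add Red to get RRBRBBRBRRBBR; options L={ -2 -7/4 -13/8 -51/32 -407/256 -813/512 } R={ -1625/1024 -203/128 -101/64 -25/16 -3/2 -1 0 } gives -3251/2048
step 14: add Blue to get RRBRBBRBRRBBRB; options L={ -2 -7/4 -13/8 -51/32 -407/256 -813/512 -3251/2048 } R={ -1625/1024 -203/128 -101/64 -25/16 -3/2 -1 0 } gives -6501/4096
step 15: add Blue to get RRBRBBRBRRBBRBB; options L={ -2 -7/4 -13/8 -51/32 -407/256 -813/512 -3251/2048 -6501/4096 } R={ -1625/1024 -203/128 -101/64 -25/16 -3/2 -1 0 } gives -13001/8192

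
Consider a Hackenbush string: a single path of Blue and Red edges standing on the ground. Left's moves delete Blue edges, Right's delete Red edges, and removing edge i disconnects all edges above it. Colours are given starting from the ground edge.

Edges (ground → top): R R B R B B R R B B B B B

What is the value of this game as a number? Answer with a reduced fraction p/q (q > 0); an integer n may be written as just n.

-3265/2048

Recurse on prefixes of the 13-edge string R R B R B B R R B B B B B:
step 1: add R to get R; options L={  } R={ 0 } => -1
step 2: add R to get RR; options L={  } R={ -1; 0 } => -2
step 3: add B to get RRB; options L={ -2 } R={ -1; 0 } => -3/2
step 4: add R to get RRBR; options L={ -2 } R={ -3/2; -1; 0 } => -7/4
step 5: add B to get RRBRB; options L={ -2; -7/4 } R={ -3/2; -1; 0 } => -13/8
step 6: add B to get RRBRBB; options L={ -2; -7/4; -13/8 } R={ -3/2; -1; 0 } => -25/16
step 7: add R to get RRBRBBR; options L={ -2; -7/4; -13/8 } R={ -25/16; -3/2; -1; 0 } => -51/32
step 8: add R to get RRBRBBRR; options L={ -2; -7/4; -13/8 } R={ -51/32; -25/16; -3/2; -1; 0 } => -103/64
step 9: add B to get RRBRBBRRB; options L={ -2; -7/4; -13/8; -103/64 } R={ -51/32; -25/16; -3/2; -1; 0 } => -205/128
step 10: add B to get RRBRBBRRBB; options L={ -2; -7/4; -13/8; -103/64; -205/128 } R={ -51/32; -25/16; -3/2; -1; 0 } => -409/256
step 11: add B to get RRBRBBRRBBB; options L={ -2; -7/4; -13/8; -103/64; -205/128; -409/256 } R={ -51/32; -25/16; -3/2; -1; 0 } => -817/512
step 12: add B to get RRBRBBRRBBBB; options L={ -2; -7/4; -13/8; -103/64; -205/128; -409/256; -817/512 } R={ -51/32; -25/16; -3/2; -1; 0 } => -1633/1024
step 13: add B to get RRBRBBRRBBBBB; options L={ -2; -7/4; -13/8; -103/64; -205/128; -409/256; -817/512; -1633/1024 } R={ -51/32; -25/16; -3/2; -1; 0 } => -3265/2048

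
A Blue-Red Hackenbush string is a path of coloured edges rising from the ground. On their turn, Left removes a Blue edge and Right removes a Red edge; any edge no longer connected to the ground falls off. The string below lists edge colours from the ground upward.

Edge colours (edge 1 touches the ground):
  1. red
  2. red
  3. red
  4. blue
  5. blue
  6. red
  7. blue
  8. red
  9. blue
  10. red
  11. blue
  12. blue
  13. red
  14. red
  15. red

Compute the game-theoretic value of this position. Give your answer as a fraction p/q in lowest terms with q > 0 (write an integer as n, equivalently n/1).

-9551/4096

edge 1 of 15 (red): { (no moves) | 0 } ⇒ -1
edge 2 of 15 (red): { (no moves) | -1; 0 } ⇒ -2
edge 3 of 15 (red): { (no moves) | -2; -1; 0 } ⇒ -3
edge 4 of 15 (blue): { -3 | -2; -1; 0 } ⇒ -5/2
edge 5 of 15 (blue): { -3; -5/2 | -2; -1; 0 } ⇒ -9/4
edge 6 of 15 (red): { -3; -5/2 | -9/4; -2; -1; 0 } ⇒ -19/8
edge 7 of 15 (blue): { -3; -5/2; -19/8 | -9/4; -2; -1; 0 } ⇒ -37/16
edge 8 of 15 (red): { -3; -5/2; -19/8 | -37/16; -9/4; -2; -1; 0 } ⇒ -75/32
edge 9 of 15 (blue): { -3; -5/2; -19/8; -75/32 | -37/16; -9/4; -2; -1; 0 } ⇒ -149/64
edge 10 of 15 (red): { -3; -5/2; -19/8; -75/32 | -149/64; -37/16; -9/4; -2; -1; 0 } ⇒ -299/128
edge 11 of 15 (blue): { -3; -5/2; -19/8; -75/32; -299/128 | -149/64; -37/16; -9/4; -2; -1; 0 } ⇒ -597/256
edge 12 of 15 (blue): { -3; -5/2; -19/8; -75/32; -299/128; -597/256 | -149/64; -37/16; -9/4; -2; -1; 0 } ⇒ -1193/512
edge 13 of 15 (red): { -3; -5/2; -19/8; -75/32; -299/128; -597/256 | -1193/512; -149/64; -37/16; -9/4; -2; -1; 0 } ⇒ -2387/1024
edge 14 of 15 (red): { -3; -5/2; -19/8; -75/32; -299/128; -597/256 | -2387/1024; -1193/512; -149/64; -37/16; -9/4; -2; -1; 0 } ⇒ -4775/2048
edge 15 of 15 (red): { -3; -5/2; -19/8; -75/32; -299/128; -597/256 | -4775/2048; -2387/1024; -1193/512; -149/64; -37/16; -9/4; -2; -1; 0 } ⇒ -9551/4096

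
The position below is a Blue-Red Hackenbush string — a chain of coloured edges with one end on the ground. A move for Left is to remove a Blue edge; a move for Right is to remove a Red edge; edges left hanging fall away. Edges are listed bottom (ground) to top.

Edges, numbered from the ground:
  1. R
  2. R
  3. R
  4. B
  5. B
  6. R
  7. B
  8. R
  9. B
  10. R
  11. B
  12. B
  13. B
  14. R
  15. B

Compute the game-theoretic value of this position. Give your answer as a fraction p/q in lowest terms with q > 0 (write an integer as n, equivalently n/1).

-9541/4096

v_1 [R]  L=[(no moves)]  R=[0]  gives -1
v_2 [RR]  L=[(no moves)]  R=[-1,0]  gives -2
v_3 [RRR]  L=[(no moves)]  R=[-2,-1,0]  gives -3
v_4 [RRRB]  L=[-3]  R=[-2,-1,0]  gives -5/2
v_5 [RRRBB]  L=[-3,-5/2]  R=[-2,-1,0]  gives -9/4
v_6 [RRRBBR]  L=[-3,-5/2]  R=[-9/4,-2,-1,0]  gives -19/8
v_7 [RRRBBRB]  L=[-3,-5/2,-19/8]  R=[-9/4,-2,-1,0]  gives -37/16
v_8 [RRRBBRBR]  L=[-3,-5/2,-19/8]  R=[-37/16,-9/4,-2,-1,0]  gives -75/32
v_9 [RRRBBRBRB]  L=[-3,-5/2,-19/8,-75/32]  R=[-37/16,-9/4,-2,-1,0]  gives -149/64
v_10 [RRRBBRBRBR]  L=[-3,-5/2,-19/8,-75/32]  R=[-149/64,-37/16,-9/4,-2,-1,0]  gives -299/128
v_11 [RRRBBRBRBRB]  L=[-3,-5/2,-19/8,-75/32,-299/128]  R=[-149/64,-37/16,-9/4,-2,-1,0]  gives -597/256
v_12 [RRRBBRBRBRBB]  L=[-3,-5/2,-19/8,-75/32,-299/128,-597/256]  R=[-149/64,-37/16,-9/4,-2,-1,0]  gives -1193/512
v_13 [RRRBBRBRBRBBB]  L=[-3,-5/2,-19/8,-75/32,-299/128,-597/256,-1193/512]  R=[-149/64,-37/16,-9/4,-2,-1,0]  gives -2385/1024
v_14 [RRRBBRBRBRBBBR]  L=[-3,-5/2,-19/8,-75/32,-299/128,-597/256,-1193/512]  R=[-2385/1024,-149/64,-37/16,-9/4,-2,-1,0]  gives -4771/2048
v_15 [RRRBBRBRBRBBBRB]  L=[-3,-5/2,-19/8,-75/32,-299/128,-597/256,-1193/512,-4771/2048]  R=[-2385/1024,-149/64,-37/16,-9/4,-2,-1,0]  gives -9541/4096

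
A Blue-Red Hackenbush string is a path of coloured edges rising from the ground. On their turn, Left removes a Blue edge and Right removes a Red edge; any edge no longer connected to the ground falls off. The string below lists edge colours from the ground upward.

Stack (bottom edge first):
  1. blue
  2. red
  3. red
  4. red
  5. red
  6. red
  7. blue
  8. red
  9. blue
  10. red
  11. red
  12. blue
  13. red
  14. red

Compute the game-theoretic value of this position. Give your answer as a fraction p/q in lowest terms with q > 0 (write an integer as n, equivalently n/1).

329/8192

edge 1 of 14 (blue): { 0 | · } -> 1
edge 2 of 14 (red): { 0 | 1 } -> 1/2
edge 3 of 14 (red): { 0 | 1/2,1 } -> 1/4
edge 4 of 14 (red): { 0 | 1/4,1/2,1 } -> 1/8
edge 5 of 14 (red): { 0 | 1/8,1/4,1/2,1 } -> 1/16
edge 6 of 14 (red): { 0 | 1/16,1/8,1/4,1/2,1 } -> 1/32
edge 7 of 14 (blue): { 0,1/32 | 1/16,1/8,1/4,1/2,1 } -> 3/64
edge 8 of 14 (red): { 0,1/32 | 3/64,1/16,1/8,1/4,1/2,1 } -> 5/128
edge 9 of 14 (blue): { 0,1/32,5/128 | 3/64,1/16,1/8,1/4,1/2,1 } -> 11/256
edge 10 of 14 (red): { 0,1/32,5/128 | 11/256,3/64,1/16,1/8,1/4,1/2,1 } -> 21/512
edge 11 of 14 (red): { 0,1/32,5/128 | 21/512,11/256,3/64,1/16,1/8,1/4,1/2,1 } -> 41/1024
edge 12 of 14 (blue): { 0,1/32,5/128,41/1024 | 21/512,11/256,3/64,1/16,1/8,1/4,1/2,1 } -> 83/2048
edge 13 of 14 (red): { 0,1/32,5/128,41/1024 | 83/2048,21/512,11/256,3/64,1/16,1/8,1/4,1/2,1 } -> 165/4096
edge 14 of 14 (red): { 0,1/32,5/128,41/1024 | 165/4096,83/2048,21/512,11/256,3/64,1/16,1/8,1/4,1/2,1 } -> 329/8192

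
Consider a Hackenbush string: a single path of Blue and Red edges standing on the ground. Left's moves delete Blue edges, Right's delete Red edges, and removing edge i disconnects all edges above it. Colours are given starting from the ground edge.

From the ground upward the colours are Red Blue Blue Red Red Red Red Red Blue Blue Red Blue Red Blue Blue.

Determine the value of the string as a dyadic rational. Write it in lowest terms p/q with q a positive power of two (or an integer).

-7977/16384

Build value(s[:k]) for k = 1..15, string s = Red Blue Blue Red Red Red Red Red Blue Blue Red Blue Red Blue Blue.
R: Left { ∅ }, Right { 0 } -> simplest -1
RB: Left { -1 }, Right { 0 } -> simplest -1/2
RBB: Left { -1, -1/2 }, Right { 0 } -> simplest -1/4
RBBR: Left { -1, -1/2 }, Right { -1/4, 0 } -> simplest -3/8
RBBRR: Left { -1, -1/2 }, Right { -3/8, -1/4, 0 } -> simplest -7/16
RBBRRR: Left { -1, -1/2 }, Right { -7/16, -3/8, -1/4, 0 } -> simplest -15/32
RBBRRRR: Left { -1, -1/2 }, Right { -15/32, -7/16, -3/8, -1/4, 0 } -> simplest -31/64
RBBRRRRR: Left { -1, -1/2 }, Right { -31/64, -15/32, -7/16, -3/8, -1/4, 0 } -> simplest -63/128
RBBRRRRRB: Left { -1, -1/2, -63/128 }, Right { -31/64, -15/32, -7/16, -3/8, -1/4, 0 } -> simplest -125/256
RBBRRRRRBB: Left { -1, -1/2, -63/128, -125/256 }, Right { -31/64, -15/32, -7/16, -3/8, -1/4, 0 } -> simplest -249/512
RBBRRRRRBBR: Left { -1, -1/2, -63/128, -125/256 }, Right { -249/512, -31/64, -15/32, -7/16, -3/8, -1/4, 0 } -> simplest -499/1024
RBBRRRRRBBRB: Left { -1, -1/2, -63/128, -125/256, -499/1024 }, Right { -249/512, -31/64, -15/32, -7/16, -3/8, -1/4, 0 } -> simplest -997/2048
RBBRRRRRBBRBR: Left { -1, -1/2, -63/128, -125/256, -499/1024 }, Right { -997/2048, -249/512, -31/64, -15/32, -7/16, -3/8, -1/4, 0 } -> simplest -1995/4096
RBBRRRRRBBRBRB: Left { -1, -1/2, -63/128, -125/256, -499/1024, -1995/4096 }, Right { -997/2048, -249/512, -31/64, -15/32, -7/16, -3/8, -1/4, 0 } -> simplest -3989/8192
RBBRRRRRBBRBRBB: Left { -1, -1/2, -63/128, -125/256, -499/1024, -1995/4096, -3989/8192 }, Right { -997/2048, -249/512, -31/64, -15/32, -7/16, -3/8, -1/4, 0 } -> simplest -7977/16384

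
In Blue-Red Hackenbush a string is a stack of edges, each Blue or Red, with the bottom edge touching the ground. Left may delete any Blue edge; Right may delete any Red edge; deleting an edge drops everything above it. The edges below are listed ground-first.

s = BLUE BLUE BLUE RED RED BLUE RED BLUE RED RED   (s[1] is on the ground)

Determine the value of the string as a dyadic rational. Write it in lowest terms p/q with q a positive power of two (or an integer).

Prefix values for BLUE BLUE BLUE RED RED BLUE RED BLUE RED RED via {L|R} + simplicity:
1 of 10 · B · max L 0 · min R +∞ -> 1
2 of 10 · BB · max L 1 · min R +∞ -> 2
3 of 10 · BBB · max L 2 · min R +∞ -> 3
4 of 10 · BBBR · max L 2 · min R 3 -> 5/2
5 of 10 · BBBRR · max L 2 · min R 5/2 -> 9/4
6 of 10 · BBBRRB · max L 9/4 · min R 5/2 -> 19/8
7 of 10 · BBBRRBR · max L 9/4 · min R 19/8 -> 37/16
8 of 10 · BBBRRBRB · max L 37/16 · min R 19/8 -> 75/32
9 of 10 · BBBRRBRBR · max L 37/16 · min R 75/32 -> 149/64
10 of 10 · BBBRRBRBRR · max L 37/16 · min R 149/64 -> 297/128

297/128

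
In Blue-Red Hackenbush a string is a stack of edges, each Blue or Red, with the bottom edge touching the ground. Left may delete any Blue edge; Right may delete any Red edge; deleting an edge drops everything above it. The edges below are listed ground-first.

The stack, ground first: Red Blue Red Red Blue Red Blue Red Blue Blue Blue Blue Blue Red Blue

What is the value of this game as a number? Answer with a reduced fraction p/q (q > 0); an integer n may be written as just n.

-13573/16384

Recurse on prefixes of the 15-edge string Red Blue Red Red Blue Red Blue Red Blue Blue Blue Blue Blue Red Blue:
step 1: add Red to get R; options L={ none } R={ 0 } so -1
step 2: add Blue to get RB; options L={ -1 } R={ 0 } so -1/2
step 3: add Red to get RBR; options L={ -1 } R={ -1/2, 0 } so -3/4
step 4: add Red to get RBRR; options L={ -1 } R={ -3/4, -1/2, 0 } so -7/8
step 5: add Blue to get RBRRB; options L={ -1, -7/8 } R={ -3/4, -1/2, 0 } so -13/16
step 6: add Red to get RBRRBR; options L={ -1, -7/8 } R={ -13/16, -3/4, -1/2, 0 } so -27/32
step 7: add Blue to get RBRRBRB; options L={ -1, -7/8, -27/32 } R={ -13/16, -3/4, -1/2, 0 } so -53/64
step 8: add Red to get RBRRBRBR; options L={ -1, -7/8, -27/32 } R={ -53/64, -13/16, -3/4, -1/2, 0 } so -107/128
step 9: add Blue to get RBRRBRBRB; options L={ -1, -7/8, -27/32, -107/128 } R={ -53/64, -13/16, -3/4, -1/2, 0 } so -213/256
step 10: add Blue to get RBRRBRBRBB; options L={ -1, -7/8, -27/32, -107/128, -213/256 } R={ -53/64, -13/16, -3/4, -1/2, 0 } so -425/512
step 11: add Blue to get RBRRBRBRBBB; options L={ -1, -7/8, -27/32, -107/128, -213/256, -425/512 } R={ -53/64, -13/16, -3/4, -1/2, 0 } so -849/1024
step 12: add Blue to get RBRRBRBRBBBB; options L={ -1, -7/8, -27/32, -107/128, -213/256, -425/512, -849/1024 } R={ -53/64, -13/16, -3/4, -1/2, 0 } so -1697/2048
step 13: add Blue to get RBRRBRBRBBBBB; options L={ -1, -7/8, -27/32, -107/128, -213/256, -425/512, -849/1024, -1697/2048 } R={ -53/64, -13/16, -3/4, -1/2, 0 } so -3393/4096
step 14: add Red to get RBRRBRBRBBBBBR; options L={ -1, -7/8, -27/32, -107/128, -213/256, -425/512, -849/1024, -1697/2048 } R={ -3393/4096, -53/64, -13/16, -3/4, -1/2, 0 } so -6787/8192
step 15: add Blue to get RBRRBRBRBBBBBRB; options L={ -1, -7/8, -27/32, -107/128, -213/256, -425/512, -849/1024, -1697/2048, -6787/8192 } R={ -3393/4096, -53/64, -13/16, -3/4, -1/2, 0 } so -13573/16384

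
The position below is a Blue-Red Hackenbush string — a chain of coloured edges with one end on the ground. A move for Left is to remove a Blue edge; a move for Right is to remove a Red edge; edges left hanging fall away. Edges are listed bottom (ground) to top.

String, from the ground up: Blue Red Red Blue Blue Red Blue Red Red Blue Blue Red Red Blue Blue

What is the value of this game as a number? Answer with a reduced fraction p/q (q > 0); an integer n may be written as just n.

Build value(s[:k]) for k = 1..15, string s = Blue Red Red Blue Blue Red Blue Red Red Blue Blue Red Red Blue Blue.
B: Left { 0 }, Right { · } gives simplest 1
BR: Left { 0 }, Right { 1 } gives simplest 1/2
BRR: Left { 0 }, Right { 1/2,1 } gives simplest 1/4
BRRB: Left { 0,1/4 }, Right { 1/2,1 } gives simplest 3/8
BRRBB: Left { 0,1/4,3/8 }, Right { 1/2,1 } gives simplest 7/16
BRRBBR: Left { 0,1/4,3/8 }, Right { 7/16,1/2,1 } gives simplest 13/32
BRRBBRB: Left { 0,1/4,3/8,13/32 }, Right { 7/16,1/2,1 } gives simplest 27/64
BRRBBRBR: Left { 0,1/4,3/8,13/32 }, Right { 27/64,7/16,1/2,1 } gives simplest 53/128
BRRBBRBRR: Left { 0,1/4,3/8,13/32 }, Right { 53/128,27/64,7/16,1/2,1 } gives simplest 105/256
BRRBBRBRRB: Left { 0,1/4,3/8,13/32,105/256 }, Right { 53/128,27/64,7/16,1/2,1 } gives simplest 211/512
BRRBBRBRRBB: Left { 0,1/4,3/8,13/32,105/256,211/512 }, Right { 53/128,27/64,7/16,1/2,1 } gives simplest 423/1024
BRRBBRBRRBBR: Left { 0,1/4,3/8,13/32,105/256,211/512 }, Right { 423/1024,53/128,27/64,7/16,1/2,1 } gives simplest 845/2048
BRRBBRBRRBBRR: Left { 0,1/4,3/8,13/32,105/256,211/512 }, Right { 845/2048,423/1024,53/128,27/64,7/16,1/2,1 } gives simplest 1689/4096
BRRBBRBRRBBRRB: Left { 0,1/4,3/8,13/32,105/256,211/512,1689/4096 }, Right { 845/2048,423/1024,53/128,27/64,7/16,1/2,1 } gives simplest 3379/8192
BRRBBRBRRBBRRBB: Left { 0,1/4,3/8,13/32,105/256,211/512,1689/4096,3379/8192 }, Right { 845/2048,423/1024,53/128,27/64,7/16,1/2,1 } gives simplest 6759/16384

6759/16384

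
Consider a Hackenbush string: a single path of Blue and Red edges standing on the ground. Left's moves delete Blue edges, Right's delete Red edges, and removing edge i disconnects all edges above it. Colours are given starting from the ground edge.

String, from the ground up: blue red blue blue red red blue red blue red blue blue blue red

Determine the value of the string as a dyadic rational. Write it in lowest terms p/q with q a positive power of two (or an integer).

6493/8192

Recurse on prefixes of the 14-edge string blue red blue blue red red blue red blue red blue blue blue red:
v(b) = { 0 | ∅ } -> 1
v(br) = { 0 | 1 } -> 1/2
v(brb) = { 0 1/2 | 1 } -> 3/4
v(brbb) = { 0 1/2 3/4 | 1 } -> 7/8
v(brbbr) = { 0 1/2 3/4 | 7/8 1 } -> 13/16
v(brbbrr) = { 0 1/2 3/4 | 13/16 7/8 1 } -> 25/32
v(brbbrrb) = { 0 1/2 3/4 25/32 | 13/16 7/8 1 } -> 51/64
v(brbbrrbr) = { 0 1/2 3/4 25/32 | 51/64 13/16 7/8 1 } -> 101/128
v(brbbrrbrb) = { 0 1/2 3/4 25/32 101/128 | 51/64 13/16 7/8 1 } -> 203/256
v(brbbrrbrbr) = { 0 1/2 3/4 25/32 101/128 | 203/256 51/64 13/16 7/8 1 } -> 405/512
v(brbbrrbrbrb) = { 0 1/2 3/4 25/32 101/128 405/512 | 203/256 51/64 13/16 7/8 1 } -> 811/1024
v(brbbrrbrbrbb) = { 0 1/2 3/4 25/32 101/128 405/512 811/1024 | 203/256 51/64 13/16 7/8 1 } -> 1623/2048
v(brbbrrbrbrbbb) = { 0 1/2 3/4 25/32 101/128 405/512 811/1024 1623/2048 | 203/256 51/64 13/16 7/8 1 } -> 3247/4096
v(brbbrrbrbrbbbr) = { 0 1/2 3/4 25/32 101/128 405/512 811/1024 1623/2048 | 3247/4096 203/256 51/64 13/16 7/8 1 } -> 6493/8192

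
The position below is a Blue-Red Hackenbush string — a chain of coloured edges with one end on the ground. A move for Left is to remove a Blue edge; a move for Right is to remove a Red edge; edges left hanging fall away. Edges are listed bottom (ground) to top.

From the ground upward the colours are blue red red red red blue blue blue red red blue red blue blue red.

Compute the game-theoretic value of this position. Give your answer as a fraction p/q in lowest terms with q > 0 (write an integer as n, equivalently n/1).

Prefix values for blue red red red red blue blue blue red red blue red blue blue red via {L|R} + simplicity:
b: Left { 0 }, Right { none } → simplest 1
br: Left { 0 }, Right { 1 } → simplest 1/2
brr: Left { 0 }, Right { 1/2, 1 } → simplest 1/4
brrr: Left { 0 }, Right { 1/4, 1/2, 1 } → simplest 1/8
brrrr: Left { 0 }, Right { 1/8, 1/4, 1/2, 1 } → simplest 1/16
brrrrb: Left { 0, 1/16 }, Right { 1/8, 1/4, 1/2, 1 } → simplest 3/32
brrrrbb: Left { 0, 1/16, 3/32 }, Right { 1/8, 1/4, 1/2, 1 } → simplest 7/64
brrrrbbb: Left { 0, 1/16, 3/32, 7/64 }, Right { 1/8, 1/4, 1/2, 1 } → simplest 15/128
brrrrbbbr: Left { 0, 1/16, 3/32, 7/64 }, Right { 15/128, 1/8, 1/4, 1/2, 1 } → simplest 29/256
brrrrbbbrr: Left { 0, 1/16, 3/32, 7/64 }, Right { 29/256, 15/128, 1/8, 1/4, 1/2, 1 } → simplest 57/512
brrrrbbbrrb: Left { 0, 1/16, 3/32, 7/64, 57/512 }, Right { 29/256, 15/128, 1/8, 1/4, 1/2, 1 } → simplest 115/1024
brrrrbbbrrbr: Left { 0, 1/16, 3/32, 7/64, 57/512 }, Right { 115/1024, 29/256, 15/128, 1/8, 1/4, 1/2, 1 } → simplest 229/2048
brrrrbbbrrbrb: Left { 0, 1/16, 3/32, 7/64, 57/512, 229/2048 }, Right { 115/1024, 29/256, 15/128, 1/8, 1/4, 1/2, 1 } → simplest 459/4096
brrrrbbbrrbrbb: Left { 0, 1/16, 3/32, 7/64, 57/512, 229/2048, 459/4096 }, Right { 115/1024, 29/256, 15/128, 1/8, 1/4, 1/2, 1 } → simplest 919/8192
brrrrbbbrrbrbbr: Left { 0, 1/16, 3/32, 7/64, 57/512, 229/2048, 459/4096 }, Right { 919/8192, 115/1024, 29/256, 15/128, 1/8, 1/4, 1/2, 1 } → simplest 1837/16384

1837/16384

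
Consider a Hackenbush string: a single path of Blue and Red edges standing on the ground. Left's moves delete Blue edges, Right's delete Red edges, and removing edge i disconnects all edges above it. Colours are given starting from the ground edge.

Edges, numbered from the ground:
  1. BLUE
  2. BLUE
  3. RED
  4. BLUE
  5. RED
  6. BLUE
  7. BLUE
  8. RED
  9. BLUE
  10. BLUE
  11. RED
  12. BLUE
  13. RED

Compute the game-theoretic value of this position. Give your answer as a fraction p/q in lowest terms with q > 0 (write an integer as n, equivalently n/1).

step 1: add BLUE to get B; options L={ 0 } R={ none } -> 1
step 2: add BLUE to get BB; options L={ 0,1 } R={ none } -> 2
step 3: add RED to get BBR; options L={ 0,1 } R={ 2 } -> 3/2
step 4: add BLUE to get BBRB; options L={ 0,1,3/2 } R={ 2 } -> 7/4
step 5: add RED to get BBRBR; options L={ 0,1,3/2 } R={ 7/4,2 } -> 13/8
step 6: add BLUE to get BBRBRB; options L={ 0,1,3/2,13/8 } R={ 7/4,2 } -> 27/16
step 7: add BLUE to get BBRBRBB; options L={ 0,1,3/2,13/8,27/16 } R={ 7/4,2 } -> 55/32
step 8: add RED to get BBRBRBBR; options L={ 0,1,3/2,13/8,27/16 } R={ 55/32,7/4,2 } -> 109/64
step 9: add BLUE to get BBRBRBBRB; options L={ 0,1,3/2,13/8,27/16,109/64 } R={ 55/32,7/4,2 } -> 219/128
step 10: add BLUE to get BBRBRBBRBB; options L={ 0,1,3/2,13/8,27/16,109/64,219/128 } R={ 55/32,7/4,2 } -> 439/256
step 11: add RED to get BBRBRBBRBBR; options L={ 0,1,3/2,13/8,27/16,109/64,219/128 } R={ 439/256,55/32,7/4,2 } -> 877/512
step 12: add BLUE to get BBRBRBBRBBRB; options L={ 0,1,3/2,13/8,27/16,109/64,219/128,877/512 } R={ 439/256,55/32,7/4,2 } -> 1755/1024
step 13: add RED to get BBRBRBBRBBRBR; options L={ 0,1,3/2,13/8,27/16,109/64,219/128,877/512 } R={ 1755/1024,439/256,55/32,7/4,2 } -> 3509/2048

3509/2048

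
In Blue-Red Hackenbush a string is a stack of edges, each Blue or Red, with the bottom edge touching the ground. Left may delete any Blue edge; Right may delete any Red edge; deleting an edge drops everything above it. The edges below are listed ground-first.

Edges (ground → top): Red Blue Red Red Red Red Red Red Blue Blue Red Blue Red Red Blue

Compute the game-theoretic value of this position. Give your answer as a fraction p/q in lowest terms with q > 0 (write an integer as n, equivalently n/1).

-16173/16384

step 1: add Red to get R; options L={ none } R={ 0 } — -1
step 2: add Blue to get RB; options L={ -1 } R={ 0 } — -1/2
step 3: add Red to get RBR; options L={ -1 } R={ -1/2; 0 } — -3/4
step 4: add Red to get RBRR; options L={ -1 } R={ -3/4; -1/2; 0 } — -7/8
step 5: add Red to get RBRRR; options L={ -1 } R={ -7/8; -3/4; -1/2; 0 } — -15/16
step 6: add Red to get RBRRRR; options L={ -1 } R={ -15/16; -7/8; -3/4; -1/2; 0 } — -31/32
step 7: add Red to get RBRRRRR; options L={ -1 } R={ -31/32; -15/16; -7/8; -3/4; -1/2; 0 } — -63/64
step 8: add Red to get RBRRRRRR; options L={ -1 } R={ -63/64; -31/32; -15/16; -7/8; -3/4; -1/2; 0 } — -127/128
step 9: add Blue to get RBRRRRRRB; options L={ -1; -127/128 } R={ -63/64; -31/32; -15/16; -7/8; -3/4; -1/2; 0 } — -253/256
step 10: add Blue to get RBRRRRRRBB; options L={ -1; -127/128; -253/256 } R={ -63/64; -31/32; -15/16; -7/8; -3/4; -1/2; 0 } — -505/512
step 11: add Red to get RBRRRRRRBBR; options L={ -1; -127/128; -253/256 } R={ -505/512; -63/64; -31/32; -15/16; -7/8; -3/4; -1/2; 0 } — -1011/1024
step 12: add Blue to get RBRRRRRRBBRB; options L={ -1; -127/128; -253/256; -1011/1024 } R={ -505/512; -63/64; -31/32; -15/16; -7/8; -3/4; -1/2; 0 } — -2021/2048
step 13: add Red to get RBRRRRRRBBRBR; options L={ -1; -127/128; -253/256; -1011/1024 } R={ -2021/2048; -505/512; -63/64; -31/32; -15/16; -7/8; -3/4; -1/2; 0 } — -4043/4096
step 14: add Red to get RBRRRRRRBBRBRR; options L={ -1; -127/128; -253/256; -1011/1024 } R={ -4043/4096; -2021/2048; -505/512; -63/64; -31/32; -15/16; -7/8; -3/4; -1/2; 0 } — -8087/8192
step 15: add Blue to get RBRRRRRRBBRBRRB; options L={ -1; -127/128; -253/256; -1011/1024; -8087/8192 } R={ -4043/4096; -2021/2048; -505/512; -63/64; -31/32; -15/16; -7/8; -3/4; -1/2; 0 } — -16173/16384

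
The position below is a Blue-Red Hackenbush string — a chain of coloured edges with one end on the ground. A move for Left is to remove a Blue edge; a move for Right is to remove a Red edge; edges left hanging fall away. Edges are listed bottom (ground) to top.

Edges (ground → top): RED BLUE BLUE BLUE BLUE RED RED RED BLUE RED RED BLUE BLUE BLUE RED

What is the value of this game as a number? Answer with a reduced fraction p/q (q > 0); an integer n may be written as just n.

-1891/16384

edge 1 of 15 (RED): { — | 0 } so -1
edge 2 of 15 (BLUE): { -1 | 0 } so -1/2
edge 3 of 15 (BLUE): { -1 -1/2 | 0 } so -1/4
edge 4 of 15 (BLUE): { -1 -1/2 -1/4 | 0 } so -1/8
edge 5 of 15 (BLUE): { -1 -1/2 -1/4 -1/8 | 0 } so -1/16
edge 6 of 15 (RED): { -1 -1/2 -1/4 -1/8 | -1/16 0 } so -3/32
edge 7 of 15 (RED): { -1 -1/2 -1/4 -1/8 | -3/32 -1/16 0 } so -7/64
edge 8 of 15 (RED): { -1 -1/2 -1/4 -1/8 | -7/64 -3/32 -1/16 0 } so -15/128
edge 9 of 15 (BLUE): { -1 -1/2 -1/4 -1/8 -15/128 | -7/64 -3/32 -1/16 0 } so -29/256
edge 10 of 15 (RED): { -1 -1/2 -1/4 -1/8 -15/128 | -29/256 -7/64 -3/32 -1/16 0 } so -59/512
edge 11 of 15 (RED): { -1 -1/2 -1/4 -1/8 -15/128 | -59/512 -29/256 -7/64 -3/32 -1/16 0 } so -119/1024
edge 12 of 15 (BLUE): { -1 -1/2 -1/4 -1/8 -15/128 -119/1024 | -59/512 -29/256 -7/64 -3/32 -1/16 0 } so -237/2048
edge 13 of 15 (BLUE): { -1 -1/2 -1/4 -1/8 -15/128 -119/1024 -237/2048 | -59/512 -29/256 -7/64 -3/32 -1/16 0 } so -473/4096
edge 14 of 15 (BLUE): { -1 -1/2 -1/4 -1/8 -15/128 -119/1024 -237/2048 -473/4096 | -59/512 -29/256 -7/64 -3/32 -1/16 0 } so -945/8192
edge 15 of 15 (RED): { -1 -1/2 -1/4 -1/8 -15/128 -119/1024 -237/2048 -473/4096 | -945/8192 -59/512 -29/256 -7/64 -3/32 -1/16 0 } so -1891/16384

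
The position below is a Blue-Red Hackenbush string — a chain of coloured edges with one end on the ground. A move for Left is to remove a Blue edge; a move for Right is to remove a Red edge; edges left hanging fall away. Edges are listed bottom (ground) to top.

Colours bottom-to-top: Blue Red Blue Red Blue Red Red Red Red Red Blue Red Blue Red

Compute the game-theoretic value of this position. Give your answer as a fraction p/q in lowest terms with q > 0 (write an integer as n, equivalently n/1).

v(B) = { 0 | — } → 1
v(BR) = { 0 | 1 } → 1/2
v(BRB) = { 0 1/2 | 1 } → 3/4
v(BRBR) = { 0 1/2 | 3/4 1 } → 5/8
v(BRBRB) = { 0 1/2 5/8 | 3/4 1 } → 11/16
v(BRBRBR) = { 0 1/2 5/8 | 11/16 3/4 1 } → 21/32
v(BRBRBRR) = { 0 1/2 5/8 | 21/32 11/16 3/4 1 } → 41/64
v(BRBRBRRR) = { 0 1/2 5/8 | 41/64 21/32 11/16 3/4 1 } → 81/128
v(BRBRBRRRR) = { 0 1/2 5/8 | 81/128 41/64 21/32 11/16 3/4 1 } → 161/256
v(BRBRBRRRRR) = { 0 1/2 5/8 | 161/256 81/128 41/64 21/32 11/16 3/4 1 } → 321/512
v(BRBRBRRRRRB) = { 0 1/2 5/8 321/512 | 161/256 81/128 41/64 21/32 11/16 3/4 1 } → 643/1024
v(BRBRBRRRRRBR) = { 0 1/2 5/8 321/512 | 643/1024 161/256 81/128 41/64 21/32 11/16 3/4 1 } → 1285/2048
v(BRBRBRRRRRBRB) = { 0 1/2 5/8 321/512 1285/2048 | 643/1024 161/256 81/128 41/64 21/32 11/16 3/4 1 } → 2571/4096
v(BRBRBRRRRRBRBR) = { 0 1/2 5/8 321/512 1285/2048 | 2571/4096 643/1024 161/256 81/128 41/64 21/32 11/16 3/4 1 } → 5141/8192

5141/8192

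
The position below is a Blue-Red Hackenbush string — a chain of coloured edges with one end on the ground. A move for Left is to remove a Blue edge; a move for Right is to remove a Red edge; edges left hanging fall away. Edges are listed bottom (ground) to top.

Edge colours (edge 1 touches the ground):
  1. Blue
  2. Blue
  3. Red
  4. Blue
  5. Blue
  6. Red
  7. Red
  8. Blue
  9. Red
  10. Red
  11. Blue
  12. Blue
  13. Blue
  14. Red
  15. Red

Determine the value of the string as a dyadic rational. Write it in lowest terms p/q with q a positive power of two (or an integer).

G_1 [B]  L=[0]  R=[∅]  -> 1
G_2 [BB]  L=[0 1]  R=[∅]  -> 2
G_3 [BBR]  L=[0 1]  R=[2]  -> 3/2
G_4 [BBRB]  L=[0 1 3/2]  R=[2]  -> 7/4
G_5 [BBRBB]  L=[0 1 3/2 7/4]  R=[2]  -> 15/8
G_6 [BBRBBR]  L=[0 1 3/2 7/4]  R=[15/8 2]  -> 29/16
G_7 [BBRBBRR]  L=[0 1 3/2 7/4]  R=[29/16 15/8 2]  -> 57/32
G_8 [BBRBBRRB]  L=[0 1 3/2 7/4 57/32]  R=[29/16 15/8 2]  -> 115/64
G_9 [BBRBBRRBR]  L=[0 1 3/2 7/4 57/32]  R=[115/64 29/16 15/8 2]  -> 229/128
G_10 [BBRBBRRBRR]  L=[0 1 3/2 7/4 57/32]  R=[229/128 115/64 29/16 15/8 2]  -> 457/256
G_11 [BBRBBRRBRRB]  L=[0 1 3/2 7/4 57/32 457/256]  R=[229/128 115/64 29/16 15/8 2]  -> 915/512
G_12 [BBRBBRRBRRBB]  L=[0 1 3/2 7/4 57/32 457/256 915/512]  R=[229/128 115/64 29/16 15/8 2]  -> 1831/1024
G_13 [BBRBBRRBRRBBB]  L=[0 1 3/2 7/4 57/32 457/256 915/512 1831/1024]  R=[229/128 115/64 29/16 15/8 2]  -> 3663/2048
G_14 [BBRBBRRBRRBBBR]  L=[0 1 3/2 7/4 57/32 457/256 915/512 1831/1024]  R=[3663/2048 229/128 115/64 29/16 15/8 2]  -> 7325/4096
G_15 [BBRBBRRBRRBBBRR]  L=[0 1 3/2 7/4 57/32 457/256 915/512 1831/1024]  R=[7325/4096 3663/2048 229/128 115/64 29/16 15/8 2]  -> 14649/8192

14649/8192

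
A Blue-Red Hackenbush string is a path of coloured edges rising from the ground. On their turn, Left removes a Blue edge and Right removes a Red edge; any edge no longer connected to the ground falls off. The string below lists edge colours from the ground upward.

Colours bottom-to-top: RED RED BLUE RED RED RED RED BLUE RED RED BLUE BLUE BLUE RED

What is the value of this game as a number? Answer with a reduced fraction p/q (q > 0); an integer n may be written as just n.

edge 1 of 14 (RED): { ∅ | 0 } gives -1
edge 2 of 14 (RED): { ∅ | -1 0 } gives -2
edge 3 of 14 (BLUE): { -2 | -1 0 } gives -3/2
edge 4 of 14 (RED): { -2 | -3/2 -1 0 } gives -7/4
edge 5 of 14 (RED): { -2 | -7/4 -3/2 -1 0 } gives -15/8
edge 6 of 14 (RED): { -2 | -15/8 -7/4 -3/2 -1 0 } gives -31/16
edge 7 of 14 (RED): { -2 | -31/16 -15/8 -7/4 -3/2 -1 0 } gives -63/32
edge 8 of 14 (BLUE): { -2 -63/32 | -31/16 -15/8 -7/4 -3/2 -1 0 } gives -125/64
edge 9 of 14 (RED): { -2 -63/32 | -125/64 -31/16 -15/8 -7/4 -3/2 -1 0 } gives -251/128
edge 10 of 14 (RED): { -2 -63/32 | -251/128 -125/64 -31/16 -15/8 -7/4 -3/2 -1 0 } gives -503/256
edge 11 of 14 (BLUE): { -2 -63/32 -503/256 | -251/128 -125/64 -31/16 -15/8 -7/4 -3/2 -1 0 } gives -1005/512
edge 12 of 14 (BLUE): { -2 -63/32 -503/256 -1005/512 | -251/128 -125/64 -31/16 -15/8 -7/4 -3/2 -1 0 } gives -2009/1024
edge 13 of 14 (BLUE): { -2 -63/32 -503/256 -1005/512 -2009/1024 | -251/128 -125/64 -31/16 -15/8 -7/4 -3/2 -1 0 } gives -4017/2048
edge 14 of 14 (RED): { -2 -63/32 -503/256 -1005/512 -2009/1024 | -4017/2048 -251/128 -125/64 -31/16 -15/8 -7/4 -3/2 -1 0 } gives -8035/4096

-8035/4096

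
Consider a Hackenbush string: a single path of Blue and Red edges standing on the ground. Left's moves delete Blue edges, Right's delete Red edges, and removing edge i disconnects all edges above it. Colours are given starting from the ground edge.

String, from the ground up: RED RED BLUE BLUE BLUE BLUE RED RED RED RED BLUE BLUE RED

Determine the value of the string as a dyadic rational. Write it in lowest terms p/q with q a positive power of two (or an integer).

-2291/2048

Build g(s[:k]) for k = 1..13, string s = RED RED BLUE BLUE BLUE BLUE RED RED RED RED BLUE BLUE RED.
step 1: add RED to get R; options L={ — } R={ 0 } -> -1
step 2: add RED to get RR; options L={ — } R={ -1; 0 } -> -2
step 3: add BLUE to get RRB; options L={ -2 } R={ -1; 0 } -> -3/2
step 4: add BLUE to get RRBB; options L={ -2; -3/2 } R={ -1; 0 } -> -5/4
step 5: add BLUE to get RRBBB; options L={ -2; -3/2; -5/4 } R={ -1; 0 } -> -9/8
step 6: add BLUE to get RRBBBB; options L={ -2; -3/2; -5/4; -9/8 } R={ -1; 0 } -> -17/16
step 7: add RED to get RRBBBBR; options L={ -2; -3/2; -5/4; -9/8 } R={ -17/16; -1; 0 } -> -35/32
step 8: add RED to get RRBBBBRR; options L={ -2; -3/2; -5/4; -9/8 } R={ -35/32; -17/16; -1; 0 } -> -71/64
step 9: add RED to get RRBBBBRRR; options L={ -2; -3/2; -5/4; -9/8 } R={ -71/64; -35/32; -17/16; -1; 0 } -> -143/128
step 10: add RED to get RRBBBBRRRR; options L={ -2; -3/2; -5/4; -9/8 } R={ -143/128; -71/64; -35/32; -17/16; -1; 0 } -> -287/256
step 11: add BLUE to get RRBBBBRRRRB; options L={ -2; -3/2; -5/4; -9/8; -287/256 } R={ -143/128; -71/64; -35/32; -17/16; -1; 0 } -> -573/512
step 12: add BLUE to get RRBBBBRRRRBB; options L={ -2; -3/2; -5/4; -9/8; -287/256; -573/512 } R={ -143/128; -71/64; -35/32; -17/16; -1; 0 } -> -1145/1024
step 13: add RED to get RRBBBBRRRRBBR; options L={ -2; -3/2; -5/4; -9/8; -287/256; -573/512 } R={ -1145/1024; -143/128; -71/64; -35/32; -17/16; -1; 0 } -> -2291/2048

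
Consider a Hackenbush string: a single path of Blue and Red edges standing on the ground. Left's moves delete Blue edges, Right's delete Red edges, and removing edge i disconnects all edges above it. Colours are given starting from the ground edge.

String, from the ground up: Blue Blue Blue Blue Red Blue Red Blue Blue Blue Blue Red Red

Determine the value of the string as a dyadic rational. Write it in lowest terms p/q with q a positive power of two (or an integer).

1913/512

g_1 [B]  L=[0]  R=[(no moves)]  ⇒ 1
g_2 [BB]  L=[0, 1]  R=[(no moves)]  ⇒ 2
g_3 [BBB]  L=[0, 1, 2]  R=[(no moves)]  ⇒ 3
g_4 [BBBB]  L=[0, 1, 2, 3]  R=[(no moves)]  ⇒ 4
g_5 [BBBBR]  L=[0, 1, 2, 3]  R=[4]  ⇒ 7/2
g_6 [BBBBRB]  L=[0, 1, 2, 3, 7/2]  R=[4]  ⇒ 15/4
g_7 [BBBBRBR]  L=[0, 1, 2, 3, 7/2]  R=[15/4, 4]  ⇒ 29/8
g_8 [BBBBRBRB]  L=[0, 1, 2, 3, 7/2, 29/8]  R=[15/4, 4]  ⇒ 59/16
g_9 [BBBBRBRBB]  L=[0, 1, 2, 3, 7/2, 29/8, 59/16]  R=[15/4, 4]  ⇒ 119/32
g_10 [BBBBRBRBBB]  L=[0, 1, 2, 3, 7/2, 29/8, 59/16, 119/32]  R=[15/4, 4]  ⇒ 239/64
g_11 [BBBBRBRBBBB]  L=[0, 1, 2, 3, 7/2, 29/8, 59/16, 119/32, 239/64]  R=[15/4, 4]  ⇒ 479/128
g_12 [BBBBRBRBBBBR]  L=[0, 1, 2, 3, 7/2, 29/8, 59/16, 119/32, 239/64]  R=[479/128, 15/4, 4]  ⇒ 957/256
g_13 [BBBBRBRBBBBRR]  L=[0, 1, 2, 3, 7/2, 29/8, 59/16, 119/32, 239/64]  R=[957/256, 479/128, 15/4, 4]  ⇒ 1913/512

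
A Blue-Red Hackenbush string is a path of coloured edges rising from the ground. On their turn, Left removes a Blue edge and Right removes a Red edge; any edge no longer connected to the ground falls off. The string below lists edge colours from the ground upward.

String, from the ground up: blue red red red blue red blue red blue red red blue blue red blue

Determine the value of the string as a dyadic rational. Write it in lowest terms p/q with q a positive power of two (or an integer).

2715/16384

Build val(s[:k]) for k = 1..15, string s = blue red red red blue red blue red blue red red blue blue red blue.
b: Left { 0 }, Right { — } -> simplest 1
br: Left { 0 }, Right { 1 } -> simplest 1/2
brr: Left { 0 }, Right { 1/2; 1 } -> simplest 1/4
brrr: Left { 0 }, Right { 1/4; 1/2; 1 } -> simplest 1/8
brrrb: Left { 0; 1/8 }, Right { 1/4; 1/2; 1 } -> simplest 3/16
brrrbr: Left { 0; 1/8 }, Right { 3/16; 1/4; 1/2; 1 } -> simplest 5/32
brrrbrb: Left { 0; 1/8; 5/32 }, Right { 3/16; 1/4; 1/2; 1 } -> simplest 11/64
brrrbrbr: Left { 0; 1/8; 5/32 }, Right { 11/64; 3/16; 1/4; 1/2; 1 } -> simplest 21/128
brrrbrbrb: Left { 0; 1/8; 5/32; 21/128 }, Right { 11/64; 3/16; 1/4; 1/2; 1 } -> simplest 43/256
brrrbrbrbr: Left { 0; 1/8; 5/32; 21/128 }, Right { 43/256; 11/64; 3/16; 1/4; 1/2; 1 } -> simplest 85/512
brrrbrbrbrr: Left { 0; 1/8; 5/32; 21/128 }, Right { 85/512; 43/256; 11/64; 3/16; 1/4; 1/2; 1 } -> simplest 169/1024
brrrbrbrbrrb: Left { 0; 1/8; 5/32; 21/128; 169/1024 }, Right { 85/512; 43/256; 11/64; 3/16; 1/4; 1/2; 1 } -> simplest 339/2048
brrrbrbrbrrbb: Left { 0; 1/8; 5/32; 21/128; 169/1024; 339/2048 }, Right { 85/512; 43/256; 11/64; 3/16; 1/4; 1/2; 1 } -> simplest 679/4096
brrrbrbrbrrbbr: Left { 0; 1/8; 5/32; 21/128; 169/1024; 339/2048 }, Right { 679/4096; 85/512; 43/256; 11/64; 3/16; 1/4; 1/2; 1 } -> simplest 1357/8192
brrrbrbrbrrbbrb: Left { 0; 1/8; 5/32; 21/128; 169/1024; 339/2048; 1357/8192 }, Right { 679/4096; 85/512; 43/256; 11/64; 3/16; 1/4; 1/2; 1 } -> simplest 2715/16384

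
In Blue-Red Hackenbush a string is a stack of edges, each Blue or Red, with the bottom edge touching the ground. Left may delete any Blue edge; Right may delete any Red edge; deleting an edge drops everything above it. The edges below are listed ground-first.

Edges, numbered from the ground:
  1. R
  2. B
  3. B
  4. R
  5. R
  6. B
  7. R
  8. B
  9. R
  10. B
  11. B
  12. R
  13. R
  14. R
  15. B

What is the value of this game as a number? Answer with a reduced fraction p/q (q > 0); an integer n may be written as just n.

-6813/16384

v_1 [R]  L=[(no moves)]  R=[0]  → -1
v_2 [RB]  L=[-1]  R=[0]  → -1/2
v_3 [RBB]  L=[-1 -1/2]  R=[0]  → -1/4
v_4 [RBBR]  L=[-1 -1/2]  R=[-1/4 0]  → -3/8
v_5 [RBBRR]  L=[-1 -1/2]  R=[-3/8 -1/4 0]  → -7/16
v_6 [RBBRRB]  L=[-1 -1/2 -7/16]  R=[-3/8 -1/4 0]  → -13/32
v_7 [RBBRRBR]  L=[-1 -1/2 -7/16]  R=[-13/32 -3/8 -1/4 0]  → -27/64
v_8 [RBBRRBRB]  L=[-1 -1/2 -7/16 -27/64]  R=[-13/32 -3/8 -1/4 0]  → -53/128
v_9 [RBBRRBRBR]  L=[-1 -1/2 -7/16 -27/64]  R=[-53/128 -13/32 -3/8 -1/4 0]  → -107/256
v_10 [RBBRRBRBRB]  L=[-1 -1/2 -7/16 -27/64 -107/256]  R=[-53/128 -13/32 -3/8 -1/4 0]  → -213/512
v_11 [RBBRRBRBRBB]  L=[-1 -1/2 -7/16 -27/64 -107/256 -213/512]  R=[-53/128 -13/32 -3/8 -1/4 0]  → -425/1024
v_12 [RBBRRBRBRBBR]  L=[-1 -1/2 -7/16 -27/64 -107/256 -213/512]  R=[-425/1024 -53/128 -13/32 -3/8 -1/4 0]  → -851/2048
v_13 [RBBRRBRBRBBRR]  L=[-1 -1/2 -7/16 -27/64 -107/256 -213/512]  R=[-851/2048 -425/1024 -53/128 -13/32 -3/8 -1/4 0]  → -1703/4096
v_14 [RBBRRBRBRBBRRR]  L=[-1 -1/2 -7/16 -27/64 -107/256 -213/512]  R=[-1703/4096 -851/2048 -425/1024 -53/128 -13/32 -3/8 -1/4 0]  → -3407/8192
v_15 [RBBRRBRBRBBRRRB]  L=[-1 -1/2 -7/16 -27/64 -107/256 -213/512 -3407/8192]  R=[-1703/4096 -851/2048 -425/1024 -53/128 -13/32 -3/8 -1/4 0]  → -6813/16384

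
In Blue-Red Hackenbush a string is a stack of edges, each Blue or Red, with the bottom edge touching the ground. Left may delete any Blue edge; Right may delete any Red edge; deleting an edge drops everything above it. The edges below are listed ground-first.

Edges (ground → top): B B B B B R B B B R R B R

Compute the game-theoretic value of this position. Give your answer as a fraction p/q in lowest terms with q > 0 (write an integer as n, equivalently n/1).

1253/256

Build value(s[:k]) for k = 1..13, string s = B B B B B R B B B R R B R.
value_1 [B]  L=[0]  R=[none]  so 1
value_2 [BB]  L=[0,1]  R=[none]  so 2
value_3 [BBB]  L=[0,1,2]  R=[none]  so 3
value_4 [BBBB]  L=[0,1,2,3]  R=[none]  so 4
value_5 [BBBBB]  L=[0,1,2,3,4]  R=[none]  so 5
value_6 [BBBBBR]  L=[0,1,2,3,4]  R=[5]  so 9/2
value_7 [BBBBBRB]  L=[0,1,2,3,4,9/2]  R=[5]  so 19/4
value_8 [BBBBBRBB]  L=[0,1,2,3,4,9/2,19/4]  R=[5]  so 39/8
value_9 [BBBBBRBBB]  L=[0,1,2,3,4,9/2,19/4,39/8]  R=[5]  so 79/16
value_10 [BBBBBRBBBR]  L=[0,1,2,3,4,9/2,19/4,39/8]  R=[79/16,5]  so 157/32
value_11 [BBBBBRBBBRR]  L=[0,1,2,3,4,9/2,19/4,39/8]  R=[157/32,79/16,5]  so 313/64
value_12 [BBBBBRBBBRRB]  L=[0,1,2,3,4,9/2,19/4,39/8,313/64]  R=[157/32,79/16,5]  so 627/128
value_13 [BBBBBRBBBRRBR]  L=[0,1,2,3,4,9/2,19/4,39/8,313/64]  R=[627/128,157/32,79/16,5]  so 1253/256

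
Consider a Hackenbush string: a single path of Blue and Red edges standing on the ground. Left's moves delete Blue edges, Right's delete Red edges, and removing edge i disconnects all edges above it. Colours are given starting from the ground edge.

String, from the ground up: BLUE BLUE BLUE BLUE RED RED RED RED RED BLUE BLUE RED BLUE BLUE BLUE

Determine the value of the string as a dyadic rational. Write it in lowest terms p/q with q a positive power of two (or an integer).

B: Left { 0 }, Right { · } gives simplest 1
BB: Left { 0 1 }, Right { · } gives simplest 2
BBB: Left { 0 1 2 }, Right { · } gives simplest 3
BBBB: Left { 0 1 2 3 }, Right { · } gives simplest 4
BBBBR: Left { 0 1 2 3 }, Right { 4 } gives simplest 7/2
BBBBRR: Left { 0 1 2 3 }, Right { 7/2 4 } gives simplest 13/4
BBBBRRR: Left { 0 1 2 3 }, Right { 13/4 7/2 4 } gives simplest 25/8
BBBBRRRR: Left { 0 1 2 3 }, Right { 25/8 13/4 7/2 4 } gives simplest 49/16
BBBBRRRRR: Left { 0 1 2 3 }, Right { 49/16 25/8 13/4 7/2 4 } gives simplest 97/32
BBBBRRRRRB: Left { 0 1 2 3 97/32 }, Right { 49/16 25/8 13/4 7/2 4 } gives simplest 195/64
BBBBRRRRRBB: Left { 0 1 2 3 97/32 195/64 }, Right { 49/16 25/8 13/4 7/2 4 } gives simplest 391/128
BBBBRRRRRBBR: Left { 0 1 2 3 97/32 195/64 }, Right { 391/128 49/16 25/8 13/4 7/2 4 } gives simplest 781/256
BBBBRRRRRBBRB: Left { 0 1 2 3 97/32 195/64 781/256 }, Right { 391/128 49/16 25/8 13/4 7/2 4 } gives simplest 1563/512
BBBBRRRRRBBRBB: Left { 0 1 2 3 97/32 195/64 781/256 1563/512 }, Right { 391/128 49/16 25/8 13/4 7/2 4 } gives simplest 3127/1024
BBBBRRRRRBBRBBB: Left { 0 1 2 3 97/32 195/64 781/256 1563/512 3127/1024 }, Right { 391/128 49/16 25/8 13/4 7/2 4 } gives simplest 6255/2048

6255/2048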